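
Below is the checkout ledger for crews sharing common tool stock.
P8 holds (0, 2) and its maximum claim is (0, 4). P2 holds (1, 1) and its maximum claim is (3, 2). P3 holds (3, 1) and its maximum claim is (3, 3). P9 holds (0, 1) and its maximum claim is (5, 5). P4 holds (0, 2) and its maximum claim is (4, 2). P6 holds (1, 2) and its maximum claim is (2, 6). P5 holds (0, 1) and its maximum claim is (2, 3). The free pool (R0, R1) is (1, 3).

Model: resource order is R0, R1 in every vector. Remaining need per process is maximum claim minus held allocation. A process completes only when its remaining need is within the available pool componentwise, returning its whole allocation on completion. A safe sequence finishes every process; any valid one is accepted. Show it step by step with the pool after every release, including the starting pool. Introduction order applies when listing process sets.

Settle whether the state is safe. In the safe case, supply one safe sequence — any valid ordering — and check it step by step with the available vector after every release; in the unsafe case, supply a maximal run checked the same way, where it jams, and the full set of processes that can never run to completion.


SAFE, for example via the order P3, P5, P6, P2, P4, P8, P9.
Key observation: the order never hits an exact fit; P3 is the first step at the minimum slack of 1 on its requested resources ((0, 2), (1, 3) free).
Verifying each step:
  pool = (1, 3)
  P3: need (0, 2) fits (1, 3); releases (3, 1), pool now (4, 4)
  P5: need (2, 2) fits (4, 4); releases (0, 1), pool now (4, 5)
  P6: need (1, 4) fits (4, 5); releases (1, 2), pool now (5, 7)
  P2: need (2, 1) fits (5, 7); releases (1, 1), pool now (6, 8)
  P4: need (4, 0) fits (6, 8); releases (0, 2), pool now (6, 10)
  P8: need (0, 2) fits (6, 10); releases (0, 2), pool now (6, 12)
  P9: need (5, 4) fits (6, 12); releases (0, 1), pool now (6, 13)


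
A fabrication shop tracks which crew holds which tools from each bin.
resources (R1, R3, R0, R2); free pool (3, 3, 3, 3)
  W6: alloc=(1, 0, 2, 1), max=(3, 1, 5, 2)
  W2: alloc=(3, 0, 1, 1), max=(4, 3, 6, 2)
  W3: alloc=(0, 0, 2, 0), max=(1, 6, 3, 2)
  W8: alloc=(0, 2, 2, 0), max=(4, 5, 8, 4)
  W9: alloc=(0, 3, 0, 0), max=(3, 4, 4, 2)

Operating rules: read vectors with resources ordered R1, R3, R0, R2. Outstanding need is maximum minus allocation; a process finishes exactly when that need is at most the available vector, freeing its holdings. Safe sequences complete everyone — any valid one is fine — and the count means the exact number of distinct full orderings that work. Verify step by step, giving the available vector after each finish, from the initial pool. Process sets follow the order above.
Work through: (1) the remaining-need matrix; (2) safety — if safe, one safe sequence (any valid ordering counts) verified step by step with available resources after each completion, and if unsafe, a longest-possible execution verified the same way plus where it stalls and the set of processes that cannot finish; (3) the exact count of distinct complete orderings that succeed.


(1) Remaining need (order R1, R3, R0, R2):
  W6: (2, 1, 3, 1)
  W2: (1, 3, 5, 1)
  W3: (1, 6, 1, 2)
  W8: (4, 3, 6, 4)
  W9: (3, 1, 4, 2)
(2) The state is SAFE; one workable sequence: W6, W9, W3, W8, W2.
Key observation: the first exact fit in this order is W6 — it needs (2, 1, 3, 1) with (3, 3, 3, 3) free, meeting a requested resource to the last unit.
Verifying each step:
  pool = (3, 3, 3, 3)
  W6: need (2, 1, 3, 1) fits (3, 3, 3, 3); releases (1, 0, 2, 1), pool now (4, 3, 5, 4)
  W9: need (3, 1, 4, 2) fits (4, 3, 5, 4); releases (0, 3, 0, 0), pool now (4, 6, 5, 4)
  W3: need (1, 6, 1, 2) fits (4, 6, 5, 4); releases (0, 0, 2, 0), pool now (4, 6, 7, 4)
  W8: need (4, 3, 6, 4) fits (4, 6, 7, 4); releases (0, 2, 2, 0), pool now (4, 8, 9, 4)
  W2: need (1, 3, 5, 1) fits (4, 8, 9, 4); releases (3, 0, 1, 1), pool now (7, 8, 10, 5)
(3) Exactly 7 of the possible complete orderings are safe sequences.


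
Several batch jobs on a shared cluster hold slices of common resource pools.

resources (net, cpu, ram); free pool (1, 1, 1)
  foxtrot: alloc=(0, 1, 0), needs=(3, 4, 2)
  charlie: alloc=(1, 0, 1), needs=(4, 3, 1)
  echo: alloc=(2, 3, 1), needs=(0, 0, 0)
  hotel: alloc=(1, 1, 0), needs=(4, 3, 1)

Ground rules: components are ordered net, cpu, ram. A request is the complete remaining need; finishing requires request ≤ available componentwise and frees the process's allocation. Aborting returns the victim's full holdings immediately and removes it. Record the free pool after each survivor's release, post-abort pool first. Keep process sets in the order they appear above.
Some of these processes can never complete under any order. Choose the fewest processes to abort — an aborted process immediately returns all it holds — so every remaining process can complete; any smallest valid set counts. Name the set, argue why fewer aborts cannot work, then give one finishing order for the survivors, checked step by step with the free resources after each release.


Minimum abort set: hotel.
Key observation: the returned (1, 1, 0) from hotel is what brings charlie — unrunnable before, under any order — into play at step 3.
No smaller set exists: with zero aborts the deadlock remains.
One survivor order: echo, foxtrot, charlie. Check, step by step (post-abort pool first):
  pool = (2, 2, 1)
  run echo (needs (0, 0, 0), free (2, 2, 1)); after release of (2, 3, 1) the pool is (4, 5, 2)
  run foxtrot (needs (3, 4, 2), free (4, 5, 2)); after release of (0, 1, 0) the pool is (4, 6, 2)
  run charlie (needs (4, 3, 1), free (4, 6, 2)); after release of (1, 0, 1) the pool is (5, 6, 3)


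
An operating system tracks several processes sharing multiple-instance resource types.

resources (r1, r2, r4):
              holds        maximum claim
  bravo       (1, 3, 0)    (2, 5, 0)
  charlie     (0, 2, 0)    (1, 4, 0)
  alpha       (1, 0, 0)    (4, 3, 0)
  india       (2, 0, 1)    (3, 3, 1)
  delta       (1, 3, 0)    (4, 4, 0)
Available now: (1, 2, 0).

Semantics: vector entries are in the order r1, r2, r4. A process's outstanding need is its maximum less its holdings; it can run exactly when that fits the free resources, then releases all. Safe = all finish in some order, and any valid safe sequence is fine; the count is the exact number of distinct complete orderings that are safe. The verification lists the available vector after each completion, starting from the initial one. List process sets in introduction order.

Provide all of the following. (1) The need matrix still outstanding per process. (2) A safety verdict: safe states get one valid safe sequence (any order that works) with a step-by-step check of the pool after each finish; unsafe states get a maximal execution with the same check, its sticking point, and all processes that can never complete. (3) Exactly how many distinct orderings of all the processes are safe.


(1) Need matrix, components ordered r1, r2, r4:
  bravo: (1, 2, 0)
  charlie: (1, 2, 0)
  alpha: (3, 3, 0)
  india: (1, 3, 0)
  delta: (3, 1, 0)
(2) SAFE — a valid safe sequence is charlie, india, alpha, bravo, delta.
Key observation: charlie marks the first exact bind of the order: its need (1, 2, 0) fits the free (1, 2, 0) with zero slack on a requested resource.
Verifying each step:
  pool = (1, 2, 0)
  charlie needs (1, 2, 0) <= (1, 2, 0) -> finishes; pool += (0, 2, 0) = (1, 4, 0)
  india needs (1, 3, 0) <= (1, 4, 0) -> finishes; pool += (2, 0, 1) = (3, 4, 1)
  alpha needs (3, 3, 0) <= (3, 4, 1) -> finishes; pool += (1, 0, 0) = (4, 4, 1)
  bravo needs (1, 2, 0) <= (4, 4, 1) -> finishes; pool += (1, 3, 0) = (5, 7, 1)
  delta needs (3, 1, 0) <= (5, 7, 1) -> finishes; pool += (1, 3, 0) = (6, 10, 1)
(3) Exactly 16 of the possible complete orderings are safe sequences.


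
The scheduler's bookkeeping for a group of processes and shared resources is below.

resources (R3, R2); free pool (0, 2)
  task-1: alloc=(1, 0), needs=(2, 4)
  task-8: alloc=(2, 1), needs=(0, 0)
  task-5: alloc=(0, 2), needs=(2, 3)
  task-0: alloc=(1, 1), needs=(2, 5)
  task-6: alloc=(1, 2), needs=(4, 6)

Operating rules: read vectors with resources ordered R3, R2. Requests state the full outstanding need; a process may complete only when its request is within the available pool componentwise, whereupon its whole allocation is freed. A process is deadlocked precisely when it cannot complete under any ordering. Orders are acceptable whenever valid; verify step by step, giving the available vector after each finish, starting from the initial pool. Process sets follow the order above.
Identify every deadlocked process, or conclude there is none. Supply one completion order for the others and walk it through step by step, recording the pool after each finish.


The deadlocked set is empty.
Key observation: no deadlock: task-8 fits now, and the freed resources carry the rest through.
One completion order for the rest: task-8, task-5, task-1, task-0, task-6. Verifying each step:
  pool = (0, 2)
  run task-8 (needs (0, 0), free (0, 2)); after release of (2, 1) the pool is (2, 3)
  run task-5 (needs (2, 3), free (2, 3)); after release of (0, 2) the pool is (2, 5)
  run task-1 (needs (2, 4), free (2, 5)); after release of (1, 0) the pool is (3, 5)
  run task-0 (needs (2, 5), free (3, 5)); after release of (1, 1) the pool is (4, 6)
  run task-6 (needs (4, 6), free (4, 6)); after release of (1, 2) the pool is (5, 8)


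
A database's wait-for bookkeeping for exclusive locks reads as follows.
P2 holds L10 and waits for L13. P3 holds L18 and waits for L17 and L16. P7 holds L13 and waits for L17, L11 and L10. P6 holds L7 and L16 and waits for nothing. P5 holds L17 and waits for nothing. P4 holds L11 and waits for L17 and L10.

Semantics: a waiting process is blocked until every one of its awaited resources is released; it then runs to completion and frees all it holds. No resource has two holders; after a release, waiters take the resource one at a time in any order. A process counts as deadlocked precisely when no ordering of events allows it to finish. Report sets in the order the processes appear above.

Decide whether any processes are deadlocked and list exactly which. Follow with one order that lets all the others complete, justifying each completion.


Deadlocked set: P2, P7 and P4.
Key observation: the loop P2 -> P7 -> P2 blocks itself forever; P4 is caught in further circular waits.
A valid finishing order for the others: P5, P6, P3.
Step-by-step check:
  P5: no waits; runs immediately, freeing L17
  P6: no waits; runs immediately, freeing L7 and L16
  P3: everything it awaited (L17 and L16) is free; runs, freeing L18


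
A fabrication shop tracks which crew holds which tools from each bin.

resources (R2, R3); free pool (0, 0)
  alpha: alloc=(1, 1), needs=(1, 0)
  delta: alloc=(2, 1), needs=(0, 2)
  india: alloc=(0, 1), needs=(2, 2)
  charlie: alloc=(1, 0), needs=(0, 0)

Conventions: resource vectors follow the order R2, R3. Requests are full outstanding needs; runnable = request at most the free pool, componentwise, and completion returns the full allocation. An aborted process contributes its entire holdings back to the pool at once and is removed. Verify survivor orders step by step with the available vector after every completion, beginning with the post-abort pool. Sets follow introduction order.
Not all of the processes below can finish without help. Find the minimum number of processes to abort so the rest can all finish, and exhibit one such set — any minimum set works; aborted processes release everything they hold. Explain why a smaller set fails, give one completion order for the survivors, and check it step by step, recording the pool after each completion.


Abort india.
Key observation: the returned (0, 1) from india is what brings delta — unrunnable before, under any order — into play at step 3.
No smaller set exists: with zero aborts the deadlock remains.
One survivor order: charlie, alpha, delta. Verifying each step (post-abort pool first):
  pool = (0, 1)
  charlie needs (0, 0) <= (0, 1) -> finishes; pool += (1, 0) = (1, 1)
  alpha needs (1, 0) <= (1, 1) -> finishes; pool += (1, 1) = (2, 2)
  delta needs (0, 2) <= (2, 2) -> finishes; pool += (2, 1) = (4, 3)


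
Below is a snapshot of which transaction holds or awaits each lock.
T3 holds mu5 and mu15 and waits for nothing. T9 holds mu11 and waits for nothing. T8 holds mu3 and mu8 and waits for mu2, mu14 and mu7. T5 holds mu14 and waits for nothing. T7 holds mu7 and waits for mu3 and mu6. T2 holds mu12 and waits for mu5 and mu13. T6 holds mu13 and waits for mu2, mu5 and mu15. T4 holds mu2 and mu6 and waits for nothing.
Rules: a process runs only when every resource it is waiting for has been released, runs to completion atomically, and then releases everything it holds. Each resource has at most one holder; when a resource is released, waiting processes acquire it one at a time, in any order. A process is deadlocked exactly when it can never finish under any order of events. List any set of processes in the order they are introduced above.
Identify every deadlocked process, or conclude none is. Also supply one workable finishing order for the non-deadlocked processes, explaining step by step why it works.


Deadlocked: T8 and T7.
Key observation: along T8 -> T7 -> T8, each member waits on what the next one holds — a deadlock; no other process is dragged down with it.
The rest can finish in the order T4, T9, T3, T6, T2, T5.
Verifying each step:
  T4: no waits; runs immediately, freeing mu2 and mu6
  T9: no waits; runs immediately, freeing mu11
  T3: no waits; runs immediately, freeing mu5 and mu15
  T6: everything it awaited (mu2, mu5 and mu15) is free; runs, freeing mu13
  T2: everything it awaited (mu5 and mu13) is free; runs, freeing mu12
  T5: no waits; runs immediately, freeing mu14


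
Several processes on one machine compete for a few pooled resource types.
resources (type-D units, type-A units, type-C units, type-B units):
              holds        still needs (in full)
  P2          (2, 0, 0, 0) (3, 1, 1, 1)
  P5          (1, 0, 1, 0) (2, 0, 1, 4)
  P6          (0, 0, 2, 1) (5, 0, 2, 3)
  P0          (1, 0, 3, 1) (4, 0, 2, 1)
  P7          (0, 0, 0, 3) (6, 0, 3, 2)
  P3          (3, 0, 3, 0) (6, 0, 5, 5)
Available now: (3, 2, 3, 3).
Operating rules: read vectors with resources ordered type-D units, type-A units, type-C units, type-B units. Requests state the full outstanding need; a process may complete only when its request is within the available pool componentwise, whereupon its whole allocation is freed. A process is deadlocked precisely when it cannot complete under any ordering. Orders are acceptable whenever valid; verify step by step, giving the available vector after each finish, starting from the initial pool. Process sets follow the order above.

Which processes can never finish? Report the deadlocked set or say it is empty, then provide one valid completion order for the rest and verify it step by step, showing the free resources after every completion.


Nothing here is deadlocked.
Key observation: P2 fits the free pool immediately, and its release cascades until everyone finishes.
The rest can finish in the order P2, P6, P0, P5, P7, P3. Check, step by step:
  pool = (3, 2, 3, 3)
  P2 needs (3, 1, 1, 1) <= (3, 2, 3, 3) -> finishes; pool += (2, 0, 0, 0) = (5, 2, 3, 3)
  P6 needs (5, 0, 2, 3) <= (5, 2, 3, 3) -> finishes; pool += (0, 0, 2, 1) = (5, 2, 5, 4)
  P0 needs (4, 0, 2, 1) <= (5, 2, 5, 4) -> finishes; pool += (1, 0, 3, 1) = (6, 2, 8, 5)
  P5 needs (2, 0, 1, 4) <= (6, 2, 8, 5) -> finishes; pool += (1, 0, 1, 0) = (7, 2, 9, 5)
  P7 needs (6, 0, 3, 2) <= (7, 2, 9, 5) -> finishes; pool += (0, 0, 0, 3) = (7, 2, 9, 8)
  P3 needs (6, 0, 5, 5) <= (7, 2, 9, 8) -> finishes; pool += (3, 0, 3, 0) = (10, 2, 12, 8)


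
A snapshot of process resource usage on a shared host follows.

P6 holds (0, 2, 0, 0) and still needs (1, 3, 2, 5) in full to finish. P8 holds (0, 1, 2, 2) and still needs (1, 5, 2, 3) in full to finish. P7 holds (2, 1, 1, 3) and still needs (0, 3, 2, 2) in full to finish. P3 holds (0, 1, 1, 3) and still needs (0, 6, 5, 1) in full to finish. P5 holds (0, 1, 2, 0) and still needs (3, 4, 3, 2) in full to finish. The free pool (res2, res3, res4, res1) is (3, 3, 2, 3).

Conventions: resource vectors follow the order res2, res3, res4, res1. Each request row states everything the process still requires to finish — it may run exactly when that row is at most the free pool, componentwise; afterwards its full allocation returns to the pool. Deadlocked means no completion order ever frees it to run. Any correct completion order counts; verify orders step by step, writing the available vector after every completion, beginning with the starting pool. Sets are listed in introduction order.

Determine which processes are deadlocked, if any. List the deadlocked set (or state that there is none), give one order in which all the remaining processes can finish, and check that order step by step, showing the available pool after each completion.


The deadlocked set is empty.
Key observation: the pool covers P7 at once, and every later process fits after earlier releases.
The rest can finish in the order P7, P5, P8, P3, P6. Check, step by step:
  pool = (3, 3, 2, 3)
  P7 needs (0, 3, 2, 2) <= (3, 3, 2, 3) -> finishes; pool += (2, 1, 1, 3) = (5, 4, 3, 6)
  P5 needs (3, 4, 3, 2) <= (5, 4, 3, 6) -> finishes; pool += (0, 1, 2, 0) = (5, 5, 5, 6)
  P8 needs (1, 5, 2, 3) <= (5, 5, 5, 6) -> finishes; pool += (0, 1, 2, 2) = (5, 6, 7, 8)
  P3 needs (0, 6, 5, 1) <= (5, 6, 7, 8) -> finishes; pool += (0, 1, 1, 3) = (5, 7, 8, 11)
  P6 needs (1, 3, 2, 5) <= (5, 7, 8, 11) -> finishes; pool += (0, 2, 0, 0) = (5, 9, 8, 11)


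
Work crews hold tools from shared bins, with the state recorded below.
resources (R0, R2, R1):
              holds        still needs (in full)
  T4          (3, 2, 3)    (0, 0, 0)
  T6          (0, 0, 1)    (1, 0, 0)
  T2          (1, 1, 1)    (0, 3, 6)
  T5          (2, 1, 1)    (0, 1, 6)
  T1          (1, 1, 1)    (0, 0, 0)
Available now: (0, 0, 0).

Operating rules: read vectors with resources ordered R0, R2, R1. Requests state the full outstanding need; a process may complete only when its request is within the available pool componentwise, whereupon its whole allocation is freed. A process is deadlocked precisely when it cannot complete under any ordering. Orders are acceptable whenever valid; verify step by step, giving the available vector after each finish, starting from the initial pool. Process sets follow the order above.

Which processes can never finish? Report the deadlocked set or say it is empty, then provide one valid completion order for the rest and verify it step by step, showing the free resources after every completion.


Deadlocked: T2 and T5.
Key observation: the pool after T4, T6, T1 is (4, 3, 5); every surviving request exceeds it in R1, so progress ends there.
The rest can finish in the order T4, T6, T1. Check, step by step:
  pool = (0, 0, 0)
  run T4 (needs (0, 0, 0), free (0, 0, 0)); after release of (3, 2, 3) the pool is (3, 2, 3)
  run T6 (needs (1, 0, 0), free (3, 2, 3)); after release of (0, 0, 1) the pool is (3, 2, 4)
  run T1 (needs (0, 0, 0), free (3, 2, 4)); after release of (1, 1, 1) the pool is (4, 3, 5)
The blocked processes can never fit:
  blocked: T2 wants (0, 3, 6), pool (4, 3, 5) — not enough R1
  blocked: T5 wants (0, 1, 6), pool (4, 3, 5) — not enough R1


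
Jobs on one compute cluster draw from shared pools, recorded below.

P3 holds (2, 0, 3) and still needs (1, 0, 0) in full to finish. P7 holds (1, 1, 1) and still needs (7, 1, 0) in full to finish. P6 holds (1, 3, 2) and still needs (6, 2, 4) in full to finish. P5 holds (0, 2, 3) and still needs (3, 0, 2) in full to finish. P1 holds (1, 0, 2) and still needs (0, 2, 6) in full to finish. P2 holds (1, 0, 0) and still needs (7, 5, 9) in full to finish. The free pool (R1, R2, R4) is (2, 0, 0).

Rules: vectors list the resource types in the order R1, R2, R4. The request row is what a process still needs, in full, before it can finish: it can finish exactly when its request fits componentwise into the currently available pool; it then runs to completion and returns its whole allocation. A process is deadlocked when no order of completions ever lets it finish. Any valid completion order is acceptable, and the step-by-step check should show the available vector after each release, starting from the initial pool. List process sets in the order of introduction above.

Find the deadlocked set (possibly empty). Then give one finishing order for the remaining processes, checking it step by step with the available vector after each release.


Deadlocked: P7, P6 and P2.
Key observation: P3, P5, P1 can finish, but then (5, 2, 8) is all there is, and the blocked group's R1 demands exceed it.
A valid finishing order for the others: P3, P5, P1. Step-by-step check:
  pool = (2, 0, 0)
  P3 needs (1, 0, 0) <= (2, 0, 0) -> finishes; pool += (2, 0, 3) = (4, 0, 3)
  P5 needs (3, 0, 2) <= (4, 0, 3) -> finishes; pool += (0, 2, 3) = (4, 2, 6)
  P1 needs (0, 2, 6) <= (4, 2, 6) -> finishes; pool += (1, 0, 2) = (5, 2, 8)
The stuck group stays short no matter what:
  P7 still needs (7, 1, 0) but only (5, 2, 8) is free — short on R1
  P6 still needs (6, 2, 4) but only (5, 2, 8) is free — short on R1
  P2 still needs (7, 5, 9) but only (5, 2, 8) is free — short on R1, R2 and R4


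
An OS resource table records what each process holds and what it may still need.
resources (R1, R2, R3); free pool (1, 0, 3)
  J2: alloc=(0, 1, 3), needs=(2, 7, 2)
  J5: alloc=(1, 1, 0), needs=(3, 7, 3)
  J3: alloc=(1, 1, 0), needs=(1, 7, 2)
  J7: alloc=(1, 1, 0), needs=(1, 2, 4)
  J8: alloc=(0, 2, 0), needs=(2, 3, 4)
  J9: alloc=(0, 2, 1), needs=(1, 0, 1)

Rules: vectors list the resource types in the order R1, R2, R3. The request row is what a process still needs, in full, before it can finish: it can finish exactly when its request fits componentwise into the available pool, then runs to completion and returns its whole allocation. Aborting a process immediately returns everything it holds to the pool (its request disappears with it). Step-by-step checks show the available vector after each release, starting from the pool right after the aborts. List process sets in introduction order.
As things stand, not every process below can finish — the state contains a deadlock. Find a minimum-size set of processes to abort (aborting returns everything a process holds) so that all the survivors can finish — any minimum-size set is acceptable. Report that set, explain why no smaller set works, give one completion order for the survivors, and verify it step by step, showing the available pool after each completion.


Abort J2 and J5.
Key observation: J3 had no path to completion before; after the abort of J2 and J5 ((1, 2, 3) returned), step 4 is where it fits.
Minimality, checking each single-abort alternative: J2 alone leaves J5 blocked (short on R1 and R2); J5 alone leaves J2 blocked (short on R2); J3 alone leaves J2 blocked (short on R2); J7 alone leaves J2 blocked (short on R2); J8 alone leaves J2 blocked (short on R2); J9 alone leaves J2 blocked (short on R2).
The survivors complete as J9, J7, J8, J3. Walking it through (starting from the post-abort pool):
  pool = (2, 2, 6)
  run J9 (needs (1, 0, 1), free (2, 2, 6)); after release of (0, 2, 1) the pool is (2, 4, 7)
  run J7 (needs (1, 2, 4), free (2, 4, 7)); after release of (1, 1, 0) the pool is (3, 5, 7)
  run J8 (needs (2, 3, 4), free (3, 5, 7)); after release of (0, 2, 0) the pool is (3, 7, 7)
  run J3 (needs (1, 7, 2), free (3, 7, 7)); after release of (1, 1, 0) the pool is (4, 8, 7)


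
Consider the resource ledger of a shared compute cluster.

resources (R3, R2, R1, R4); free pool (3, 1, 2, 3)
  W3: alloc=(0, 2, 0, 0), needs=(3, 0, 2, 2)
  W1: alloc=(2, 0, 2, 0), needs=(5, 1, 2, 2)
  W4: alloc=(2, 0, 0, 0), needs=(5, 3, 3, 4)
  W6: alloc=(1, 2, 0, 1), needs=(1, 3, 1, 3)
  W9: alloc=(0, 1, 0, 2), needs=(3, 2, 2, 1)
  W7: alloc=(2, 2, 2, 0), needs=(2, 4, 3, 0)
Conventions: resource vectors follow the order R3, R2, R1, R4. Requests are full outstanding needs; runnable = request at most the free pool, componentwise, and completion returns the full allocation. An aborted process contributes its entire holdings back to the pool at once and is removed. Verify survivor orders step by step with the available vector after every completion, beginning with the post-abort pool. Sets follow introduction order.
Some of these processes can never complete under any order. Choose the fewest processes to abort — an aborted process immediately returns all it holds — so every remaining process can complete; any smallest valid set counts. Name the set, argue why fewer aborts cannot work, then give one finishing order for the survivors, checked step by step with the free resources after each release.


Minimum abort set: W4.
Key observation: before aborting W4, W1 was permanently blocked — no order could ever run it; afterwards it completes at step 4.
Minimality: the empty abort set fails — the state is deadlocked as it stands.
The survivors complete as W3, W6, W9, W1, W7. Check, step by step (starting from the post-abort pool):
  pool = (5, 1, 2, 3)
  run W3 (needs (3, 0, 2, 2), free (5, 1, 2, 3)); after release of (0, 2, 0, 0) the pool is (5, 3, 2, 3)
  run W6 (needs (1, 3, 1, 3), free (5, 3, 2, 3)); after release of (1, 2, 0, 1) the pool is (6, 5, 2, 4)
  run W9 (needs (3, 2, 2, 1), free (6, 5, 2, 4)); after release of (0, 1, 0, 2) the pool is (6, 6, 2, 6)
  run W1 (needs (5, 1, 2, 2), free (6, 6, 2, 6)); after release of (2, 0, 2, 0) the pool is (8, 6, 4, 6)
  run W7 (needs (2, 4, 3, 0), free (8, 6, 4, 6)); after release of (2, 2, 2, 0) the pool is (10, 8, 6, 6)


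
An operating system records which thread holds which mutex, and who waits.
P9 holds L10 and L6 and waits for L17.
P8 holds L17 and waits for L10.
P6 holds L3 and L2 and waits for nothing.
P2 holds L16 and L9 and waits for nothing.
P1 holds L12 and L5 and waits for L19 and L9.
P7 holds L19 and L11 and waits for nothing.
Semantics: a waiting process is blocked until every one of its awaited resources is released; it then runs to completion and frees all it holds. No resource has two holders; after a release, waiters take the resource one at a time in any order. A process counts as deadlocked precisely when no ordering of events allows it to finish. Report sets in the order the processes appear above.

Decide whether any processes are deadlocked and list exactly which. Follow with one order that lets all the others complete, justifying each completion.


The deadlocked set is P9 and P8.
Key observation: the knot is the closed ring of waits P9 -> P8 -> P9; no other process is dragged down with it.
One completion order for the rest: P6, P7, P2, P1.
Verifying each step:
  run P6 (it waits on nothing); releases L3 and L2
  run P7 (it waits on nothing); releases L19 and L11
  run P2 (it waits on nothing); releases L16 and L9
  run P1 (all its waits — L19 and L9 — are resolved); releases L12 and L5


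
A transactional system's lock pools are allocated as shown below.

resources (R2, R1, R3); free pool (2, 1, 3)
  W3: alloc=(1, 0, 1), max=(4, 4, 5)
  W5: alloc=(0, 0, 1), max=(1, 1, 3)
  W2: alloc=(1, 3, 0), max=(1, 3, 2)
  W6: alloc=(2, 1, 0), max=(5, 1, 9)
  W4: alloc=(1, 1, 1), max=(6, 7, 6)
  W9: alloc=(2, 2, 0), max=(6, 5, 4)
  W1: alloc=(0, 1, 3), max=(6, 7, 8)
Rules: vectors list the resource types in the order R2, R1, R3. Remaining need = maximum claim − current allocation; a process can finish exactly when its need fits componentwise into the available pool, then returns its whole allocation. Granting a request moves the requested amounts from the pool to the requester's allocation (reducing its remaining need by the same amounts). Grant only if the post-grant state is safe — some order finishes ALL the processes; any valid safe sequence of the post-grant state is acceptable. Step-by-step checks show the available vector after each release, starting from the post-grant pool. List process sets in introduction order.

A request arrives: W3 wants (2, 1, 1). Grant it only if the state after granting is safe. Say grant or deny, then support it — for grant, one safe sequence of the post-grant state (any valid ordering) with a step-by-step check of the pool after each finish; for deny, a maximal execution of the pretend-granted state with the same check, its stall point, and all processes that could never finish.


GRANT. The post-grant state is safe; one safe sequence: W2, W5, W3, W9, W1, W4, W6.
Key observation: granting shrinks the pool to (0, 0, 2), yet W2 still fits and the chain goes through.
Step-by-step check of the post-grant state:
  pool = (0, 0, 2)
  W2: need (0, 0, 2) fits (0, 0, 2); releases (1, 3, 0), pool now (1, 3, 2)
  W5: need (1, 1, 2) fits (1, 3, 2); releases (0, 0, 1), pool now (1, 3, 3)
  W3: need (1, 3, 3) fits (1, 3, 3); releases (3, 1, 2), pool now (4, 4, 5)
  W9: need (4, 3, 4) fits (4, 4, 5); releases (2, 2, 0), pool now (6, 6, 5)
  W1: need (6, 6, 5) fits (6, 6, 5); releases (0, 1, 3), pool now (6, 7, 8)
  W4: need (5, 6, 5) fits (6, 7, 8); releases (1, 1, 1), pool now (7, 8, 9)
  W6: need (3, 0, 9) fits (7, 8, 9); releases (2, 1, 0), pool now (9, 9, 9)


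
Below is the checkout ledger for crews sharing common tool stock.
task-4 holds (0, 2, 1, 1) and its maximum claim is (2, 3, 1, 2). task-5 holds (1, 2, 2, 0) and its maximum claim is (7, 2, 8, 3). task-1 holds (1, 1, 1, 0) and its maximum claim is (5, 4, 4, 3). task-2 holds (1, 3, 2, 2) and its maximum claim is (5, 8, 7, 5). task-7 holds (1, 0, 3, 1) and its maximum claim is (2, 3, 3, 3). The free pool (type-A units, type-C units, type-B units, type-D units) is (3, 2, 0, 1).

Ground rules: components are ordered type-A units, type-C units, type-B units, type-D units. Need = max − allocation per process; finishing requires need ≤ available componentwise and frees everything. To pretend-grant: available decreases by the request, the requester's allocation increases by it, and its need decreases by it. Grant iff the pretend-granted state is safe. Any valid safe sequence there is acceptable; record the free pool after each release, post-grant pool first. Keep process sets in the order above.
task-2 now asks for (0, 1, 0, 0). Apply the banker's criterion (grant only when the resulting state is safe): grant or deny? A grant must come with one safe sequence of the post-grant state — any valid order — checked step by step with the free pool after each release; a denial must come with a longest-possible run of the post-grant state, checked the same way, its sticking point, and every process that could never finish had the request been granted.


GRANT. The post-grant state is safe; one safe sequence: task-4, task-7, task-1, task-2, task-5.
Key observation: granting shrinks the pool to (3, 1, 0, 1), yet task-4 still fits and the chain goes through.
Verifying the post-grant state step by step:
  pool = (3, 1, 0, 1)
  task-4: need (2, 1, 0, 1) fits (3, 1, 0, 1); releases (0, 2, 1, 1), pool now (3, 3, 1, 2)
  task-7: need (1, 3, 0, 2) fits (3, 3, 1, 2); releases (1, 0, 3, 1), pool now (4, 3, 4, 3)
  task-1: need (4, 3, 3, 3) fits (4, 3, 4, 3); releases (1, 1, 1, 0), pool now (5, 4, 5, 3)
  task-2: need (4, 4, 5, 3) fits (5, 4, 5, 3); releases (1, 4, 2, 2), pool now (6, 8, 7, 5)
  task-5: need (6, 0, 6, 3) fits (6, 8, 7, 5); releases (1, 2, 2, 0), pool now (7, 10, 9, 5)


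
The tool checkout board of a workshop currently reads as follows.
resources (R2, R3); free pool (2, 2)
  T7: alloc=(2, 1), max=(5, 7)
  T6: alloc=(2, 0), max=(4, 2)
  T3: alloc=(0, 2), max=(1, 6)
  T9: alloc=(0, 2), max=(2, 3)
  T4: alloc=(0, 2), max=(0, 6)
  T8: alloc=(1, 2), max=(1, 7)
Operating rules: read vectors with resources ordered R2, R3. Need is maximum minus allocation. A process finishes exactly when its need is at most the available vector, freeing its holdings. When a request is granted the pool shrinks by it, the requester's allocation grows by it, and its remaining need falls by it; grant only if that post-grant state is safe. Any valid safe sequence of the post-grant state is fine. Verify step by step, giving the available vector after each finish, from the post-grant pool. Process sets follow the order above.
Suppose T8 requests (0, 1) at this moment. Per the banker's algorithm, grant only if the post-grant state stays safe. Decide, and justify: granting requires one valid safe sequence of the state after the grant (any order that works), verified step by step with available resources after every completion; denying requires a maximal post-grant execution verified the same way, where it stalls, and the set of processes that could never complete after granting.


DENY: after the grant no complete ordering would exist.
Key observation: even finishing T9, T6 leaves just (4, 3) free — too little R3 for any of the remaining processes.
After a pretend grant, a maximal execution: T9, T6 — then nothing else fits. Verifying each step:
  pool = (2, 1)
  run T9 (needs (2, 1), free (2, 1)); after release of (0, 2) the pool is (2, 3)
  run T6 (needs (2, 2), free (2, 3)); after release of (2, 0) the pool is (4, 3)
  blocked: T7 wants (3, 6), pool (4, 3) — not enough R3
  blocked: T3 wants (1, 4), pool (4, 3) — not enough R3
  blocked: T4 wants (0, 4), pool (4, 3) — not enough R3
  blocked: T8 wants (0, 4), pool (4, 3) — not enough R3
Post-grant, the permanently blocked set is T7, T3, T4 and T8.


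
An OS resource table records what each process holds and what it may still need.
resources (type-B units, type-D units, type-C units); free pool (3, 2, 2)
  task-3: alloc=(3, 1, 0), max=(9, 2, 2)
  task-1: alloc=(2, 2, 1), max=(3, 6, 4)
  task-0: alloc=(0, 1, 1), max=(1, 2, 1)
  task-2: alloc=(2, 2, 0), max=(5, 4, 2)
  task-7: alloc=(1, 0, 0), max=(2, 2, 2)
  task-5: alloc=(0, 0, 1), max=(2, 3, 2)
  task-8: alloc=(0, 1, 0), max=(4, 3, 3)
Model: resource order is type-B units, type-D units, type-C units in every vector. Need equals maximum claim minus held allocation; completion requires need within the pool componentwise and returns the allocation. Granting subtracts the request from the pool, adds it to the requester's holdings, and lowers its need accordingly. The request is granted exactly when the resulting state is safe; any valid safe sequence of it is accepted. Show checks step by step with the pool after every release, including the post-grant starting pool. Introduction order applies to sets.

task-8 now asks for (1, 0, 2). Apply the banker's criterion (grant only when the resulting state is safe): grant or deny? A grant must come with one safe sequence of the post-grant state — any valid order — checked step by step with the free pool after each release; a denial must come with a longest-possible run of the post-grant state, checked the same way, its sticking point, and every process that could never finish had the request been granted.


GRANT — the state after the grant stays safe, e.g. via task-0, task-5, task-7, task-2, task-8, task-1, task-3.
Key observation: the transfer keeps a workable pool ((2, 2, 0)); task-0 starts the safe sequence.
Verifying the post-grant state step by step:
  pool = (2, 2, 0)
  run task-0 (needs (1, 1, 0), free (2, 2, 0)); after release of (0, 1, 1) the pool is (2, 3, 1)
  run task-5 (needs (2, 3, 1), free (2, 3, 1)); after release of (0, 0, 1) the pool is (2, 3, 2)
  run task-7 (needs (1, 2, 2), free (2, 3, 2)); after release of (1, 0, 0) the pool is (3, 3, 2)
  run task-2 (needs (3, 2, 2), free (3, 3, 2)); after release of (2, 2, 0) the pool is (5, 5, 2)
  run task-8 (needs (3, 2, 1), free (5, 5, 2)); after release of (1, 1, 2) the pool is (6, 6, 4)
  run task-1 (needs (1, 4, 3), free (6, 6, 4)); after release of (2, 2, 1) the pool is (8, 8, 5)
  run task-3 (needs (6, 1, 2), free (8, 8, 5)); after release of (3, 1, 0) the pool is (11, 9, 5)


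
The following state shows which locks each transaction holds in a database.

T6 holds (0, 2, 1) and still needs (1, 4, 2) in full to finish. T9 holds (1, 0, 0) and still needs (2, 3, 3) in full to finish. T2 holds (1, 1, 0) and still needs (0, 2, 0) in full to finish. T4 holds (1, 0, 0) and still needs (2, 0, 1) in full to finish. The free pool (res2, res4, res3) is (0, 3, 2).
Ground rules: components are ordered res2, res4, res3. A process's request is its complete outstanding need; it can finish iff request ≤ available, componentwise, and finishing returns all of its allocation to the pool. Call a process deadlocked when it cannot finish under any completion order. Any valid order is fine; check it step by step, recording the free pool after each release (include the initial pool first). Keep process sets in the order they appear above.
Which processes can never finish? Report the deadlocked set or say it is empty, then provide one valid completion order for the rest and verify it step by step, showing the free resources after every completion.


The deadlocked set is T9 and T4.
Key observation: the pool after T2, T6 is (1, 6, 3); every surviving request exceeds it in res2, so progress ends there.
A valid finishing order for the others: T2, T6. Check, step by step:
  pool = (0, 3, 2)
  T2: need (0, 2, 0) fits (0, 3, 2); releases (1, 1, 0), pool now (1, 4, 2)
  T6: need (1, 4, 2) fits (1, 4, 2); releases (0, 2, 1), pool now (1, 6, 3)
None of the blocked processes ever fits:
  blocked: T9 wants (2, 3, 3), pool (1, 6, 3) — not enough res2
  blocked: T4 wants (2, 0, 1), pool (1, 6, 3) — not enough res2


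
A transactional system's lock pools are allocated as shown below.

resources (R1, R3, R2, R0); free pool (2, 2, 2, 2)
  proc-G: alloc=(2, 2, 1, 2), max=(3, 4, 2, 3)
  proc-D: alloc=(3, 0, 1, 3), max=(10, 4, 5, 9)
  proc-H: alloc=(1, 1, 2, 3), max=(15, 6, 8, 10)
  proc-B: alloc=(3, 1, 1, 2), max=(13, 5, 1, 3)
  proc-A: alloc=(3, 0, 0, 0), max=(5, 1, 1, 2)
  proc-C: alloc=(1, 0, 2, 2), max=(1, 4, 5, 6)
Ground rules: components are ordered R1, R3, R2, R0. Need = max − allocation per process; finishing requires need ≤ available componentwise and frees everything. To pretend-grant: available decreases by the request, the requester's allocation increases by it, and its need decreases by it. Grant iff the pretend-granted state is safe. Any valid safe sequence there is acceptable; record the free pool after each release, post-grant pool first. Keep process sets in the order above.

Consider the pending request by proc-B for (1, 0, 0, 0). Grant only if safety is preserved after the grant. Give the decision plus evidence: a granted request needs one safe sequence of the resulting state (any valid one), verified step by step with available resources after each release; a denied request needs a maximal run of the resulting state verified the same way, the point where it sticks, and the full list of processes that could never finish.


GRANT: granting preserves safety; a valid post-grant sequence is proc-G, proc-C, proc-A, proc-D, proc-B, proc-H.
Key observation: even at the reduced pool (1, 2, 2, 2), proc-G fits immediately, so safety survives the grant.
Check on the post-grant state, step by step:
  pool = (1, 2, 2, 2)
  proc-G needs (1, 2, 1, 1) <= (1, 2, 2, 2) -> finishes; pool += (2, 2, 1, 2) = (3, 4, 3, 4)
  proc-C needs (0, 4, 3, 4) <= (3, 4, 3, 4) -> finishes; pool += (1, 0, 2, 2) = (4, 4, 5, 6)
  proc-A needs (2, 1, 1, 2) <= (4, 4, 5, 6) -> finishes; pool += (3, 0, 0, 0) = (7, 4, 5, 6)
  proc-D needs (7, 4, 4, 6) <= (7, 4, 5, 6) -> finishes; pool += (3, 0, 1, 3) = (10, 4, 6, 9)
  proc-B needs (9, 4, 0, 1) <= (10, 4, 6, 9) -> finishes; pool += (4, 1, 1, 2) = (14, 5, 7, 11)
  proc-H needs (14, 5, 6, 7) <= (14, 5, 7, 11) -> finishes; pool += (1, 1, 2, 3) = (15, 6, 9, 14)


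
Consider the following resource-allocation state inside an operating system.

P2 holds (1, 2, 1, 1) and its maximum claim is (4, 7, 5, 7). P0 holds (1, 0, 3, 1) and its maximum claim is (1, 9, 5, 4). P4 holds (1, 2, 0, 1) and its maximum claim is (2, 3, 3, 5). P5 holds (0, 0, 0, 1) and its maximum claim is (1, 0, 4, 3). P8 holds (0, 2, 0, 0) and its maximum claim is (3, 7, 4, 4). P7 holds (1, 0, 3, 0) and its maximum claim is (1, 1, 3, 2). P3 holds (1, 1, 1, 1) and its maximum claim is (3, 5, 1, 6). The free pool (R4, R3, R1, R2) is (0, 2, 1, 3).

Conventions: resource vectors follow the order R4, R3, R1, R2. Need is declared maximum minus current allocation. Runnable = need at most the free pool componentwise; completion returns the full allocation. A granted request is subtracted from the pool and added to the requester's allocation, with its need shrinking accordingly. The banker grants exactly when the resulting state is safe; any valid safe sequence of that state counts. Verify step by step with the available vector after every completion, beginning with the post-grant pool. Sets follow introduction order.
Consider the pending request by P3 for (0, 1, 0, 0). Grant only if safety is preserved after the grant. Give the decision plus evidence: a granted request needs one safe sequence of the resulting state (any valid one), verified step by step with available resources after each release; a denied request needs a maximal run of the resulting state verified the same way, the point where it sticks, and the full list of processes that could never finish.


GRANT. The post-grant state is safe; one safe sequence: P7, P5, P4, P3, P2, P8, P0.
Key observation: the transfer keeps a workable pool ((0, 1, 1, 3)); P7 starts the safe sequence.
Verifying the post-grant state step by step:
  pool = (0, 1, 1, 3)
  run P7 (needs (0, 1, 0, 2), free (0, 1, 1, 3)); after release of (1, 0, 3, 0) the pool is (1, 1, 4, 3)
  run P5 (needs (1, 0, 4, 2), free (1, 1, 4, 3)); after release of (0, 0, 0, 1) the pool is (1, 1, 4, 4)
  run P4 (needs (1, 1, 3, 4), free (1, 1, 4, 4)); after release of (1, 2, 0, 1) the pool is (2, 3, 4, 5)
  run P3 (needs (2, 3, 0, 5), free (2, 3, 4, 5)); after release of (1, 2, 1, 1) the pool is (3, 5, 5, 6)
  run P2 (needs (3, 5, 4, 6), free (3, 5, 5, 6)); after release of (1, 2, 1, 1) the pool is (4, 7, 6, 7)
  run P8 (needs (3, 5, 4, 4), free (4, 7, 6, 7)); after release of (0, 2, 0, 0) the pool is (4, 9, 6, 7)
  run P0 (needs (0, 9, 2, 3), free (4, 9, 6, 7)); after release of (1, 0, 3, 1) the pool is (5, 9, 9, 8)
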